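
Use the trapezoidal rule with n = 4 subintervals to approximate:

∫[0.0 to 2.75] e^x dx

f(x) = e^x
a = 0.0, b = 2.75, n = 4
h = (b - a)/n = 0.687500

Trapezoidal rule: (h/2)[f(x₀) + 2f(x₁) + 2f(x₂) + ... + f(xₙ)]

x_0 = 0.0000, f(x_0) = 1.000000, coefficient = 1
x_1 = 0.6875, f(x_1) = 1.988737, coefficient = 2
x_2 = 1.3750, f(x_2) = 3.955077, coefficient = 2
x_3 = 2.0625, f(x_3) = 7.865609, coefficient = 2
x_4 = 2.7500, f(x_4) = 15.642632, coefficient = 1

I ≈ (0.687500/2) × 44.261479 = 15.214883
Exact value: 14.642632
Error: 0.572251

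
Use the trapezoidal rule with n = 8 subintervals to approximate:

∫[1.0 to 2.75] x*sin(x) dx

f(x) = x*sin(x)
a = 1.0, b = 2.75, n = 8
h = (b - a)/n = 0.218750

Trapezoidal rule: (h/2)[f(x₀) + 2f(x₁) + 2f(x₂) + ... + f(xₙ)]

x_0 = 1.0000, f(x_0) = 0.841471, coefficient = 1
x_1 = 1.2188, f(x_1) = 1.144003, coefficient = 2
x_2 = 1.4375, f(x_2) = 1.424748, coefficient = 2
x_3 = 1.6562, f(x_3) = 1.650206, coefficient = 2
x_4 = 1.8750, f(x_4) = 1.788911, coefficient = 2
x_5 = 2.0938, f(x_5) = 1.813916, coefficient = 2
x_6 = 2.3125, f(x_6) = 1.705050, coefficient = 2
x_7 = 2.5312, f(x_7) = 1.450782, coefficient = 2
x_8 = 2.7500, f(x_8) = 1.049568, coefficient = 1

I ≈ (0.218750/2) × 23.846269 = 2.608186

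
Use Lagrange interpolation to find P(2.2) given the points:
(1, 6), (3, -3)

Lagrange interpolation formula:
P(x) = Σ yᵢ × Lᵢ(x)
where Lᵢ(x) = Π_{j≠i} (x - xⱼ)/(xᵢ - xⱼ)

L_0(2.2) = (2.2 - 3)/(1 - 3) = 0.400000
L_1(2.2) = (2.2 - 1)/(3 - 1) = 0.600000

P(2.2) = 6×L_0(2.2) + (-3)×L_1(2.2)
P(2.2) = 0.600000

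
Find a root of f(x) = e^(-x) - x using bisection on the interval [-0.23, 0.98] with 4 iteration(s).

f(x) = e^(-x) - x
Initial interval: [-0.23, 0.98]

Iteration 1:
  c_1 = (-0.230000 + 0.980000)/2 = 0.375000
  f(c_1) = f(0.375000) = 0.312289
  f(a) × f(c) ≥ 0, new interval: [0.375000, 0.980000]
Iteration 2:
  c_2 = (0.375000 + 0.980000)/2 = 0.677500
  f(c_2) = f(0.677500) = -0.169615
  f(a) × f(c) < 0, new interval: [0.375000, 0.677500]
Iteration 3:
  c_3 = (0.375000 + 0.677500)/2 = 0.526250
  f(c_3) = f(0.526250) = 0.064566
  f(a) × f(c) ≥ 0, new interval: [0.526250, 0.677500]
Iteration 4:
  c_4 = (0.526250 + 0.677500)/2 = 0.601875
  f(c_4) = f(0.601875) = -0.054091
  f(a) × f(c) < 0, new interval: [0.526250, 0.601875]

After 4 iteration(s), the approximation is c_4 = 0.601875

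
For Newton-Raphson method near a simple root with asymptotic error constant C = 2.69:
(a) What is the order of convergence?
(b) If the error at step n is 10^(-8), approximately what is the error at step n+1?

(a) Newton-Raphson has quadratic (order 2) convergence near simple roots.
    This means |e_{n+1}| ≈ C|e_n|².

(b) With |e_n| = 10^(-8) and C = 2.69:
    |e_{n+1}| ≈ 2.69 × (10^(-8))² = 2.69 × 10^(-16)

(a) 2 (quadratic); (b) |e_{n+1}| ≈ 2.690e-16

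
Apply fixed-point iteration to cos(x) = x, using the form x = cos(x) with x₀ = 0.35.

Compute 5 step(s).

Equation: cos(x) = x
Fixed-point form: x = cos(x)
x₀ = 0.35

x_1 = g(0.350000) = 0.939373
x_2 = g(0.939373) = 0.590294
x_3 = g(0.590294) = 0.830777
x_4 = g(0.830777) = 0.674302
x_5 = g(0.674302) = 0.781143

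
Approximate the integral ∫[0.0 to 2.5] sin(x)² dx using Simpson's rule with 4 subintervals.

f(x) = sin(x)²
a = 0.0, b = 2.5, n = 4
h = (b - a)/n = 0.625000

Simpson's rule: (h/3)[f(x₀) + 4f(x₁) + 2f(x₂) + ... + f(xₙ)]

x_0 = 0.0000, f(x_0) = 0.000000, coefficient = 1
x_1 = 0.6250, f(x_1) = 0.342339, coefficient = 4
x_2 = 1.2500, f(x_2) = 0.900572, coefficient = 2
x_3 = 1.8750, f(x_3) = 0.910280, coefficient = 4
x_4 = 2.5000, f(x_4) = 0.358169, coefficient = 1

I ≈ (0.625000/3) × 7.169787 = 1.493706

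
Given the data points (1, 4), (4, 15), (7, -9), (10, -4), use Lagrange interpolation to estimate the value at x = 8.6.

Lagrange interpolation formula:
P(x) = Σ yᵢ × Lᵢ(x)
where Lᵢ(x) = Π_{j≠i} (x - xⱼ)/(xᵢ - xⱼ)

L_0(8.6) = (8.6 - 4)/(1 - 4) × (8.6 - 7)/(1 - 7) × (8.6 - 10)/(1 - 10) = 0.063605
L_1(8.6) = (8.6 - 1)/(4 - 1) × (8.6 - 7)/(4 - 7) × (8.6 - 10)/(4 - 10) = -0.315259
L_2(8.6) = (8.6 - 1)/(7 - 1) × (8.6 - 4)/(7 - 4) × (8.6 - 10)/(7 - 10) = 0.906370
L_3(8.6) = (8.6 - 1)/(10 - 1) × (8.6 - 4)/(10 - 4) × (8.6 - 7)/(10 - 7) = 0.345284

P(8.6) = 4×L_0(8.6) + 15×L_1(8.6) + (-9)×L_2(8.6) + (-4)×L_3(8.6)
P(8.6) = -14.012938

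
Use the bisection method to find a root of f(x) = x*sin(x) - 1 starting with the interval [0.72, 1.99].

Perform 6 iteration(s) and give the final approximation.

f(x) = x*sin(x) - 1
Initial interval: [0.72, 1.99]

Iteration 1:
  c_1 = (0.720000 + 1.990000)/2 = 1.355000
  f(c_1) = f(1.355000) = 0.323572
  f(a) × f(c) < 0, new interval: [0.720000, 1.355000]
Iteration 2:
  c_2 = (0.720000 + 1.355000)/2 = 1.037500
  f(c_2) = f(1.037500) = -0.106571
  f(a) × f(c) ≥ 0, new interval: [1.037500, 1.355000]
Iteration 3:
  c_3 = (1.037500 + 1.355000)/2 = 1.196250
  f(c_3) = f(1.196250) = 0.113318
  f(a) × f(c) < 0, new interval: [1.037500, 1.196250]
Iteration 4:
  c_4 = (1.037500 + 1.196250)/2 = 1.116875
  f(c_4) = f(1.116875) = 0.003774
  f(a) × f(c) < 0, new interval: [1.037500, 1.116875]
Iteration 5:
  c_5 = (1.037500 + 1.116875)/2 = 1.077187
  f(c_5) = f(1.077187) = -0.051398
  f(a) × f(c) ≥ 0, new interval: [1.077187, 1.116875]
Iteration 6:
  c_6 = (1.077187 + 1.116875)/2 = 1.097031
  f(c_6) = f(1.097031) = -0.023799
  f(a) × f(c) ≥ 0, new interval: [1.097031, 1.116875]

After 6 iteration(s), the approximation is c_6 = 1.097031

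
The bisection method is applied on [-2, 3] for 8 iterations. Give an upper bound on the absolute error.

Bisection error bound: |error| ≤ (b-a)/2^n
|error| ≤ (3 - (-2))/2^8 = 5/2^8
|error| ≤ 0.0195312500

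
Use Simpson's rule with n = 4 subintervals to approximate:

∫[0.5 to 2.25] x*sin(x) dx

f(x) = x*sin(x)
a = 0.5, b = 2.25, n = 4
h = (b - a)/n = 0.437500

Simpson's rule: (h/3)[f(x₀) + 4f(x₁) + 2f(x₂) + ... + f(xₙ)]

x_0 = 0.5000, f(x_0) = 0.239713, coefficient = 1
x_1 = 0.9375, f(x_1) = 0.755701, coefficient = 4
x_2 = 1.3750, f(x_2) = 1.348728, coefficient = 2
x_3 = 1.8125, f(x_3) = 1.759814, coefficient = 4
x_4 = 2.2500, f(x_4) = 1.750665, coefficient = 1

I ≈ (0.437500/3) × 14.749892 = 2.151026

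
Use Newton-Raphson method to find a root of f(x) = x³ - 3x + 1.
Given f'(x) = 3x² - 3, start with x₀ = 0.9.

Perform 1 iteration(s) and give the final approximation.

f(x) = x³ - 3x + 1
f'(x) = 3x² - 3
x₀ = 0.9

Newton-Raphson formula: x_{n+1} = x_n - f(x_n)/f'(x_n)

Iteration 1:
  f(0.900000) = -0.971000
  f'(0.900000) = -0.570000
  x_1 = 0.900000 - (-0.971000)/(-0.570000) = -0.803509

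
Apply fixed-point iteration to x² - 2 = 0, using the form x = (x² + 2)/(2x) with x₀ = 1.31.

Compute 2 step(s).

Equation: x² - 2 = 0
Fixed-point form: x = (x² + 2)/(2x)
x₀ = 1.31

x_1 = g(1.310000) = 1.418359
x_2 = g(1.418359) = 1.414220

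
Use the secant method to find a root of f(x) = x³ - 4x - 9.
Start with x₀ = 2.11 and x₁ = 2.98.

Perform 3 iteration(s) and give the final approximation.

f(x) = x³ - 4x - 9
x₀ = 2.11, x₁ = 2.98

Secant formula: x_{n+1} = x_n - f(x_n)(x_n - x_{n-1})/(f(x_n) - f(x_{n-1}))

Iteration 1:
  f(2.110000) = -8.046069
  f(2.980000) = 5.543592
  x_2 = 2.980000 - 5.543592×(2.980000 - 2.110000)/(5.543592 - (-8.046069))
       = 2.625103
Iteration 2:
  f(2.980000) = 5.543592
  f(2.625103) = -1.410386
  x_3 = 2.625103 - (-1.410386)×(2.625103 - 2.980000)/(-1.410386 - 5.543592)
       = 2.697082
Iteration 3:
  f(2.625103) = -1.410386
  f(2.697082) = -0.169067
  x_4 = 2.697082 - (-0.169067)×(2.697082 - 2.625103)/(-0.169067 - (-1.410386))
       = 2.706886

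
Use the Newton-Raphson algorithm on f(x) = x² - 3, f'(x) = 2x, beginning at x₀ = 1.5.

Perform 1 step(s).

f(x) = x² - 3
f'(x) = 2x
x₀ = 1.5

Newton-Raphson formula: x_{n+1} = x_n - f(x_n)/f'(x_n)

Iteration 1:
  f(1.500000) = -0.750000
  f'(1.500000) = 3.000000
  x_1 = 1.500000 - (-0.750000)/3.000000 = 1.750000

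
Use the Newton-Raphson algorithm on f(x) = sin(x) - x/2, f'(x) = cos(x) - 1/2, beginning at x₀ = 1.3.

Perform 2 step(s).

f(x) = sin(x) - x/2
f'(x) = cos(x) - 1/2
x₀ = 1.3

Newton-Raphson formula: x_{n+1} = x_n - f(x_n)/f'(x_n)

Iteration 1:
  f(1.300000) = 0.313558
  f'(1.300000) = -0.232501
  x_1 = 1.300000 - 0.313558/(-0.232501) = 2.648631
Iteration 2:
  f(2.648631) = -0.851078
  f'(2.648631) = -1.380935
  x_2 = 2.648631 - (-0.851078)/(-1.380935) = 2.032325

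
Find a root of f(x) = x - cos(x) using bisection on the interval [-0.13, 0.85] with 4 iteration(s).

f(x) = x - cos(x)
Initial interval: [-0.13, 0.85]

Iteration 1:
  c_1 = (-0.130000 + 0.850000)/2 = 0.360000
  f(c_1) = f(0.360000) = -0.575897
  f(a) × f(c) ≥ 0, new interval: [0.360000, 0.850000]
Iteration 2:
  c_2 = (0.360000 + 0.850000)/2 = 0.605000
  f(c_2) = f(0.605000) = -0.217502
  f(a) × f(c) ≥ 0, new interval: [0.605000, 0.850000]
Iteration 3:
  c_3 = (0.605000 + 0.850000)/2 = 0.727500
  f(c_3) = f(0.727500) = -0.019339
  f(a) × f(c) ≥ 0, new interval: [0.727500, 0.850000]
Iteration 4:
  c_4 = (0.727500 + 0.850000)/2 = 0.788750
  f(c_4) = f(0.788750) = 0.084017
  f(a) × f(c) < 0, new interval: [0.727500, 0.788750]

After 4 iteration(s), the approximation is c_4 = 0.788750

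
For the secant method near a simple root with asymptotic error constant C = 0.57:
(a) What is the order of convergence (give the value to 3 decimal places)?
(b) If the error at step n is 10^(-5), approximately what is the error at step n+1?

(a) Secant method has superlinear convergence with order φ = (1+√5)/2 ≈ 1.618.
    This means |e_{n+1}| ≈ C|e_n|^1.618.

(b) With |e_n| = 10^(-5) and C = 0.57:
    |e_{n+1}| ≈ 0.57 × (10^(-5))^1.618 = 0.57 × 10^(-8.09)

(a) ≈ 1.618 (golden ratio); (b) |e_{n+1}| ≈ 4.631e-09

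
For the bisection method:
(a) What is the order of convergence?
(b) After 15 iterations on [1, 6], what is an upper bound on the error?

(a) Bisection has linear (order 1) convergence; the error is halved each step.

(b) Error bound = (b-a)/2^n = (6 - 1)/2^{15}
    = 5/2^{15}

(a) 1 (linear); (b) error ≤ 1.53e-04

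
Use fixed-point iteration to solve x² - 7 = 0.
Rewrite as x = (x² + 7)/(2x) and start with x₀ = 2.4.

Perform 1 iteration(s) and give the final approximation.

Equation: x² - 7 = 0
Fixed-point form: x = (x² + 7)/(2x)
x₀ = 2.4

x_1 = g(2.400000) = 2.658333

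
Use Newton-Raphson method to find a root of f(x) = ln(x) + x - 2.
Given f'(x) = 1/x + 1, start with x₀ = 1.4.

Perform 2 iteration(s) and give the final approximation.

f(x) = ln(x) + x - 2
f'(x) = 1/x + 1
x₀ = 1.4

Newton-Raphson formula: x_{n+1} = x_n - f(x_n)/f'(x_n)

Iteration 1:
  f(1.400000) = -0.263528
  f'(1.400000) = 1.714286
  x_1 = 1.400000 - (-0.263528)/1.714286 = 1.553725
Iteration 2:
  f(1.553725) = -0.005621
  f'(1.553725) = 1.643615
  x_2 = 1.553725 - (-0.005621)/1.643615 = 1.557144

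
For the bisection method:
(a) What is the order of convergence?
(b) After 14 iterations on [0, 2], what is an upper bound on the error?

(a) Bisection has linear (order 1) convergence; the error is halved each step.

(b) Error bound = (b-a)/2^n = (2 - 0)/2^{14}
    = 2/2^{14}

(a) 1 (linear); (b) error ≤ 1.22e-04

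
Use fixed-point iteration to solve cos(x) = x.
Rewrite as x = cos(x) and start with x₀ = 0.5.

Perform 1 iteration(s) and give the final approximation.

Equation: cos(x) = x
Fixed-point form: x = cos(x)
x₀ = 0.5

x_1 = g(0.500000) = 0.877583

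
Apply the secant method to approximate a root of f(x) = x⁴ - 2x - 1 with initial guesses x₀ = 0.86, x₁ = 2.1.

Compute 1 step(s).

f(x) = x⁴ - 2x - 1
x₀ = 0.86, x₁ = 2.1

Secant formula: x_{n+1} = x_n - f(x_n)(x_n - x_{n-1})/(f(x_n) - f(x_{n-1}))

Iteration 1:
  f(0.860000) = -2.172992
  f(2.100000) = 14.248100
  x_2 = 2.100000 - 14.248100×(2.100000 - 0.860000)/(14.248100 - (-2.172992))
       = 1.024088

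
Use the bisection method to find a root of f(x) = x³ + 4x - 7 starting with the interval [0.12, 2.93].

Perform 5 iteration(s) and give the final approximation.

f(x) = x³ + 4x - 7
Initial interval: [0.12, 2.93]

Iteration 1:
  c_1 = (0.120000 + 2.930000)/2 = 1.525000
  f(c_1) = f(1.525000) = 2.646578
  f(a) × f(c) < 0, new interval: [0.120000, 1.525000]
Iteration 2:
  c_2 = (0.120000 + 1.525000)/2 = 0.822500
  f(c_2) = f(0.822500) = -3.153574
  f(a) × f(c) ≥ 0, new interval: [0.822500, 1.525000]
Iteration 3:
  c_3 = (0.822500 + 1.525000)/2 = 1.173750
  f(c_3) = f(1.173750) = -0.687937
  f(a) × f(c) ≥ 0, new interval: [1.173750, 1.525000]
Iteration 4:
  c_4 = (1.173750 + 1.525000)/2 = 1.349375
  f(c_4) = f(1.349375) = 0.854459
  f(a) × f(c) < 0, new interval: [1.173750, 1.349375]
Iteration 5:
  c_5 = (1.173750 + 1.349375)/2 = 1.261563
  f(c_5) = f(1.261563) = 0.054077
  f(a) × f(c) < 0, new interval: [1.173750, 1.261563]

After 5 iteration(s), the approximation is c_5 = 1.261563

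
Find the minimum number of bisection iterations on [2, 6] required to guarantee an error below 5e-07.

We need (b-a)/2^n ≤ 5e-07
(6 - 2)/2^n ≤ 5e-07
4/2^n ≤ 5e-07
2^n ≥ 8000000
n ≥ log₂(8000000) = 22.93
n ≥ 23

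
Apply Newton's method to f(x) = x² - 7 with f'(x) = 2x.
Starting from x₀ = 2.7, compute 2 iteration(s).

f(x) = x² - 7
f'(x) = 2x
x₀ = 2.7

Newton-Raphson formula: x_{n+1} = x_n - f(x_n)/f'(x_n)

Iteration 1:
  f(2.700000) = 0.290000
  f'(2.700000) = 5.400000
  x_1 = 2.700000 - 0.290000/5.400000 = 2.646296
Iteration 2:
  f(2.646296) = 0.002884
  f'(2.646296) = 5.292593
  x_2 = 2.646296 - 0.002884/5.292593 = 2.645751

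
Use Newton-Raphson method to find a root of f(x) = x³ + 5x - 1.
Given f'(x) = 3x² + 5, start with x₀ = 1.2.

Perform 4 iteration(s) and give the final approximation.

f(x) = x³ + 5x - 1
f'(x) = 3x² + 5
x₀ = 1.2

Newton-Raphson formula: x_{n+1} = x_n - f(x_n)/f'(x_n)

Iteration 1:
  f(1.200000) = 6.728000
  f'(1.200000) = 9.320000
  x_1 = 1.200000 - 6.728000/9.320000 = 0.478112
Iteration 2:
  f(0.478112) = 1.499850
  f'(0.478112) = 5.685772
  x_2 = 0.478112 - 1.499850/5.685772 = 0.214322
Iteration 3:
  f(0.214322) = 0.081453
  f'(0.214322) = 5.137801
  x_3 = 0.214322 - 0.081453/5.137801 = 0.198468
Iteration 4:
  f(0.198468) = 0.000158
  f'(0.198468) = 5.118169
  x_4 = 0.198468 - 0.000158/5.118169 = 0.198437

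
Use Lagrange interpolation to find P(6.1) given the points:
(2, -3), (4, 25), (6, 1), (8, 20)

Lagrange interpolation formula:
P(x) = Σ yᵢ × Lᵢ(x)
where Lᵢ(x) = Π_{j≠i} (x - xⱼ)/(xᵢ - xⱼ)

L_0(6.1) = (6.1 - 4)/(2 - 4) × (6.1 - 6)/(2 - 6) × (6.1 - 8)/(2 - 8) = 0.008312
L_1(6.1) = (6.1 - 2)/(4 - 2) × (6.1 - 6)/(4 - 6) × (6.1 - 8)/(4 - 8) = -0.048687
L_2(6.1) = (6.1 - 2)/(6 - 2) × (6.1 - 4)/(6 - 4) × (6.1 - 8)/(6 - 8) = 1.022437
L_3(6.1) = (6.1 - 2)/(8 - 2) × (6.1 - 4)/(8 - 4) × (6.1 - 6)/(8 - 6) = 0.017937

P(6.1) = (-3)×L_0(6.1) + 25×L_1(6.1) + 1×L_2(6.1) + 20×L_3(6.1)
P(6.1) = 0.139063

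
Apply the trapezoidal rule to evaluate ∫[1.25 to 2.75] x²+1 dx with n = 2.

f(x) = x²+1
a = 1.25, b = 2.75, n = 2
h = (b - a)/n = 0.750000

Trapezoidal rule: (h/2)[f(x₀) + 2f(x₁) + 2f(x₂) + ... + f(xₙ)]

x_0 = 1.2500, f(x_0) = 2.562500, coefficient = 1
x_1 = 2.0000, f(x_1) = 5.000000, coefficient = 2
x_2 = 2.7500, f(x_2) = 8.562500, coefficient = 1

I ≈ (0.750000/2) × 21.125000 = 7.921875
Exact value: 7.781250
Error: 0.140625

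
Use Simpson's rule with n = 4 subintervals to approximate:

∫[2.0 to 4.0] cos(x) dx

f(x) = cos(x)
a = 2.0, b = 4.0, n = 4
h = (b - a)/n = 0.500000

Simpson's rule: (h/3)[f(x₀) + 4f(x₁) + 2f(x₂) + ... + f(xₙ)]

x_0 = 2.0000, f(x_0) = -0.416147, coefficient = 1
x_1 = 2.5000, f(x_1) = -0.801144, coefficient = 4
x_2 = 3.0000, f(x_2) = -0.989992, coefficient = 2
x_3 = 3.5000, f(x_3) = -0.936457, coefficient = 4
x_4 = 4.0000, f(x_4) = -0.653644, coefficient = 1

I ≈ (0.500000/3) × -10.000177 = -1.666696
Exact value: -1.666100
Error: 0.000596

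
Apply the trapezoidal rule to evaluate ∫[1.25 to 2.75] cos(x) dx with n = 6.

f(x) = cos(x)
a = 1.25, b = 2.75, n = 6
h = (b - a)/n = 0.250000

Trapezoidal rule: (h/2)[f(x₀) + 2f(x₁) + 2f(x₂) + ... + f(xₙ)]

x_0 = 1.2500, f(x_0) = 0.315322, coefficient = 1
x_1 = 1.5000, f(x_1) = 0.070737, coefficient = 2
x_2 = 1.7500, f(x_2) = -0.178246, coefficient = 2
x_3 = 2.0000, f(x_3) = -0.416147, coefficient = 2
x_4 = 2.2500, f(x_4) = -0.628174, coefficient = 2
x_5 = 2.5000, f(x_5) = -0.801144, coefficient = 2
x_6 = 2.7500, f(x_6) = -0.924302, coefficient = 1

I ≈ (0.250000/2) × -4.514926 = -0.564366
Exact value: -0.567324
Error: 0.002958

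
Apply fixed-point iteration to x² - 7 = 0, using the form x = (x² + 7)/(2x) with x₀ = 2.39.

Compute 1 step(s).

Equation: x² - 7 = 0
Fixed-point form: x = (x² + 7)/(2x)
x₀ = 2.39

x_1 = g(2.390000) = 2.659435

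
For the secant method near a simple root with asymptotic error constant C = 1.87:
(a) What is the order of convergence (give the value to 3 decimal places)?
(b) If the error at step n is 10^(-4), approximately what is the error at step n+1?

(a) Secant method has superlinear convergence with order φ = (1+√5)/2 ≈ 1.618.
    This means |e_{n+1}| ≈ C|e_n|^1.618.

(b) With |e_n| = 10^(-4) and C = 1.87:
    |e_{n+1}| ≈ 1.87 × (10^(-4))^1.618 = 1.87 × 10^(-6.47)

(a) ≈ 1.618 (golden ratio); (b) |e_{n+1}| ≈ 6.305e-07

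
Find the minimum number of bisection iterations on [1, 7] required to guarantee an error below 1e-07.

We need (b-a)/2^n ≤ 1e-07
(7 - 1)/2^n ≤ 1e-07
6/2^n ≤ 1e-07
2^n ≥ 60000000
n ≥ log₂(60000000) = 25.84
n ≥ 26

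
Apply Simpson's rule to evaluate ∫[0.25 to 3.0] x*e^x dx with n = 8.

f(x) = x*e^x
a = 0.25, b = 3.0, n = 8
h = (b - a)/n = 0.343750

Simpson's rule: (h/3)[f(x₀) + 4f(x₁) + 2f(x₂) + ... + f(xₙ)]

x_0 = 0.2500, f(x_0) = 0.321006, coefficient = 1
x_1 = 0.5938, f(x_1) = 1.075142, coefficient = 4
x_2 = 0.9375, f(x_2) = 2.393990, coefficient = 2
x_3 = 1.2812, f(x_3) = 4.613958, coefficient = 4
x_4 = 1.6250, f(x_4) = 8.252431, coefficient = 2
x_5 = 1.9688, f(x_5) = 14.099634, coefficient = 4
x_6 = 2.3125, f(x_6) = 23.355423, coefficient = 2
x_7 = 2.6562, f(x_7) = 37.832380, coefficient = 4
x_8 = 3.0000, f(x_8) = 60.256611, coefficient = 1

I ≈ (0.343750/3) × 359.065764 = 41.142952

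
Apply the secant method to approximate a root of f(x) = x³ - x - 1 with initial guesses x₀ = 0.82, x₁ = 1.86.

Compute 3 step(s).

f(x) = x³ - x - 1
x₀ = 0.82, x₁ = 1.86

Secant formula: x_{n+1} = x_n - f(x_n)(x_n - x_{n-1})/(f(x_n) - f(x_{n-1}))

Iteration 1:
  f(0.820000) = -1.268632
  f(1.860000) = 3.574856
  x_2 = 1.860000 - 3.574856×(1.860000 - 0.820000)/(3.574856 - (-1.268632))
       = 1.092402
Iteration 2:
  f(1.860000) = 3.574856
  f(1.092402) = -0.788792
  x_3 = 1.092402 - (-0.788792)×(1.092402 - 1.860000)/(-0.788792 - 3.574856)
       = 1.231157
Iteration 3:
  f(1.092402) = -0.788792
  f(1.231157) = -0.365035
  x_4 = 1.231157 - (-0.365035)×(1.231157 - 1.092402)/(-0.365035 - (-0.788792))
       = 1.350683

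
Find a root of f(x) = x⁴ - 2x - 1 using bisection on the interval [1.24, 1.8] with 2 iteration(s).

f(x) = x⁴ - 2x - 1
Initial interval: [1.24, 1.8]

Iteration 1:
  c_1 = (1.240000 + 1.800000)/2 = 1.520000
  f(c_1) = f(1.520000) = 1.297948
  f(a) × f(c) < 0, new interval: [1.240000, 1.520000]
Iteration 2:
  c_2 = (1.240000 + 1.520000)/2 = 1.380000
  f(c_2) = f(1.380000) = -0.133261
  f(a) × f(c) ≥ 0, new interval: [1.380000, 1.520000]

After 2 iteration(s), the approximation is c_2 = 1.380000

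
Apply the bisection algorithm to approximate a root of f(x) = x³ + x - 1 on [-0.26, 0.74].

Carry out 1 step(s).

f(x) = x³ + x - 1
Initial interval: [-0.26, 0.74]

Iteration 1:
  c_1 = (-0.260000 + 0.740000)/2 = 0.240000
  f(c_1) = f(0.240000) = -0.746176
  f(a) × f(c) ≥ 0, new interval: [0.240000, 0.740000]

After 1 iteration(s), the approximation is c_1 = 0.240000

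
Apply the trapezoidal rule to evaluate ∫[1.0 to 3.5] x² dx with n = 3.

f(x) = x²
a = 1.0, b = 3.5, n = 3
h = (b - a)/n = 0.833333

Trapezoidal rule: (h/2)[f(x₀) + 2f(x₁) + 2f(x₂) + ... + f(xₙ)]

x_0 = 1.0000, f(x_0) = 1.000000, coefficient = 1
x_1 = 1.8333, f(x_1) = 3.361111, coefficient = 2
x_2 = 2.6667, f(x_2) = 7.111111, coefficient = 2
x_3 = 3.5000, f(x_3) = 12.250000, coefficient = 1

I ≈ (0.833333/2) × 34.194444 = 14.247685
Exact value: 13.958333
Error: 0.289352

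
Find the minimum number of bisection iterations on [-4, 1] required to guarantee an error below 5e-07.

We need (b-a)/2^n ≤ 5e-07
(1 - (-4))/2^n ≤ 5e-07
5/2^n ≤ 5e-07
2^n ≥ 10000000
n ≥ log₂(10000000) = 23.25
n ≥ 24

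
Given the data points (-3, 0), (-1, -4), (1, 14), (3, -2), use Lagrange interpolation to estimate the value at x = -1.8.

Lagrange interpolation formula:
P(x) = Σ yᵢ × Lᵢ(x)
where Lᵢ(x) = Π_{j≠i} (x - xⱼ)/(xᵢ - xⱼ)

L_0(-1.8) = (-1.8 - (-1))/(-3 - (-1)) × (-1.8 - 1)/(-3 - 1) × (-1.8 - 3)/(-3 - 3) = 0.224000
L_1(-1.8) = (-1.8 - (-3))/(-1 - (-3)) × (-1.8 - 1)/(-1 - 1) × (-1.8 - 3)/(-1 - 3) = 1.008000
L_2(-1.8) = (-1.8 - (-3))/(1 - (-3)) × (-1.8 - (-1))/(1 - (-1)) × (-1.8 - 3)/(1 - 3) = -0.288000
L_3(-1.8) = (-1.8 - (-3))/(3 - (-3)) × (-1.8 - (-1))/(3 - (-1)) × (-1.8 - 1)/(3 - 1) = 0.056000

P(-1.8) = 0×L_0(-1.8) + (-4)×L_1(-1.8) + 14×L_2(-1.8) + (-2)×L_3(-1.8)
P(-1.8) = -8.176000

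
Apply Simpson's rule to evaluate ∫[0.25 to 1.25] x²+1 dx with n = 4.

f(x) = x²+1
a = 0.25, b = 1.25, n = 4
h = (b - a)/n = 0.250000

Simpson's rule: (h/3)[f(x₀) + 4f(x₁) + 2f(x₂) + ... + f(xₙ)]

x_0 = 0.2500, f(x_0) = 1.062500, coefficient = 1
x_1 = 0.5000, f(x_1) = 1.250000, coefficient = 4
x_2 = 0.7500, f(x_2) = 1.562500, coefficient = 2
x_3 = 1.0000, f(x_3) = 2.000000, coefficient = 4
x_4 = 1.2500, f(x_4) = 2.562500, coefficient = 1

I ≈ (0.250000/3) × 19.750000 = 1.645833
Exact value: 1.645833
Error: 0.000000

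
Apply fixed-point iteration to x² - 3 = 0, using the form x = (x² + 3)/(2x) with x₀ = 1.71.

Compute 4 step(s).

Equation: x² - 3 = 0
Fixed-point form: x = (x² + 3)/(2x)
x₀ = 1.71

x_1 = g(1.710000) = 1.732193
x_2 = g(1.732193) = 1.732051
x_3 = g(1.732051) = 1.732051
x_4 = g(1.732051) = 1.732051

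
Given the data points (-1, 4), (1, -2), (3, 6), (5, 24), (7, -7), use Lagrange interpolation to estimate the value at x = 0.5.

Lagrange interpolation formula:
P(x) = Σ yᵢ × Lᵢ(x)
where Lᵢ(x) = Π_{j≠i} (x - xⱼ)/(xᵢ - xⱼ)

L_0(0.5) = (0.5 - 1)/(-1 - 1) × (0.5 - 3)/(-1 - 3) × (0.5 - 5)/(-1 - 5) × (0.5 - 7)/(-1 - 7) = 0.095215
L_1(0.5) = (0.5 - (-1))/(1 - (-1)) × (0.5 - 3)/(1 - 3) × (0.5 - 5)/(1 - 5) × (0.5 - 7)/(1 - 7) = 1.142578
L_2(0.5) = (0.5 - (-1))/(3 - (-1)) × (0.5 - 1)/(3 - 1) × (0.5 - 5)/(3 - 5) × (0.5 - 7)/(3 - 7) = -0.342773
L_3(0.5) = (0.5 - (-1))/(5 - (-1)) × (0.5 - 1)/(5 - 1) × (0.5 - 3)/(5 - 3) × (0.5 - 7)/(5 - 7) = 0.126953
L_4(0.5) = (0.5 - (-1))/(7 - (-1)) × (0.5 - 1)/(7 - 1) × (0.5 - 3)/(7 - 3) × (0.5 - 5)/(7 - 5) = -0.021973

P(0.5) = 4×L_0(0.5) + (-2)×L_1(0.5) + 6×L_2(0.5) + 24×L_3(0.5) + (-7)×L_4(0.5)
P(0.5) = -0.760254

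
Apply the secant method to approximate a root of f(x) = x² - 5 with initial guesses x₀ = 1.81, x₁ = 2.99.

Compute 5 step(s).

f(x) = x² - 5
x₀ = 1.81, x₁ = 2.99

Secant formula: x_{n+1} = x_n - f(x_n)(x_n - x_{n-1})/(f(x_n) - f(x_{n-1}))

Iteration 1:
  f(1.810000) = -1.723900
  f(2.990000) = 3.940100
  x_2 = 2.990000 - 3.940100×(2.990000 - 1.810000)/(3.940100 - (-1.723900))
       = 2.169146
Iteration 2:
  f(2.990000) = 3.940100
  f(2.169146) = -0.294806
  x_3 = 2.169146 - (-0.294806)×(2.169146 - 2.990000)/(-0.294806 - 3.940100)
       = 2.226288
Iteration 3:
  f(2.169146) = -0.294806
  f(2.226288) = -0.043640
  x_4 = 2.226288 - (-0.043640)×(2.226288 - 2.169146)/(-0.043640 - (-0.294806))
       = 2.236217
Iteration 4:
  f(2.226288) = -0.043640
  f(2.236217) = 0.000666
  x_5 = 2.236217 - 0.000666×(2.236217 - 2.226288)/(0.000666 - (-0.043640))
       = 2.236068
Iteration 5:
  f(2.236217) = 0.000666
  f(2.236068) = -0.000001
  x_6 = 2.236068 - (-0.000001)×(2.236068 - 2.236217)/(-0.000001 - 0.000666)
       = 2.236068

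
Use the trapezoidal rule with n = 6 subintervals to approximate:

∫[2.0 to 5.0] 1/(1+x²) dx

f(x) = 1/(1+x²)
a = 2.0, b = 5.0, n = 6
h = (b - a)/n = 0.500000

Trapezoidal rule: (h/2)[f(x₀) + 2f(x₁) + 2f(x₂) + ... + f(xₙ)]

x_0 = 2.0000, f(x_0) = 0.200000, coefficient = 1
x_1 = 2.5000, f(x_1) = 0.137931, coefficient = 2
x_2 = 3.0000, f(x_2) = 0.100000, coefficient = 2
x_3 = 3.5000, f(x_3) = 0.075472, coefficient = 2
x_4 = 4.0000, f(x_4) = 0.058824, coefficient = 2
x_5 = 4.5000, f(x_5) = 0.047059, coefficient = 2
x_6 = 5.0000, f(x_6) = 0.038462, coefficient = 1

I ≈ (0.500000/2) × 1.077032 = 0.269258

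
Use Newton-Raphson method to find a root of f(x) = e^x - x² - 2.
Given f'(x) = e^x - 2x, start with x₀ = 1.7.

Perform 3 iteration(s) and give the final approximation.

f(x) = e^x - x² - 2
f'(x) = e^x - 2x
x₀ = 1.7

Newton-Raphson formula: x_{n+1} = x_n - f(x_n)/f'(x_n)

Iteration 1:
  f(1.700000) = 0.583947
  f'(1.700000) = 2.073947
  x_1 = 1.700000 - 0.583947/2.073947 = 1.418437
Iteration 2:
  f(1.418437) = 0.118695
  f'(1.418437) = 1.293785
  x_2 = 1.418437 - 0.118695/1.293785 = 1.326694
Iteration 3:
  f(1.326694) = 0.008447
  f'(1.326694) = 1.115176
  x_3 = 1.326694 - 0.008447/1.115176 = 1.319119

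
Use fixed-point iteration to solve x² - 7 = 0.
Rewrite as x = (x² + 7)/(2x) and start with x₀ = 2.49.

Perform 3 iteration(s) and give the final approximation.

Equation: x² - 7 = 0
Fixed-point form: x = (x² + 7)/(2x)
x₀ = 2.49

x_1 = g(2.490000) = 2.650622
x_2 = g(2.650622) = 2.645756
x_3 = g(2.645756) = 2.645751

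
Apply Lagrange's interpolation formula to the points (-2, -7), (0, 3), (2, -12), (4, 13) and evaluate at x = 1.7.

Lagrange interpolation formula:
P(x) = Σ yᵢ × Lᵢ(x)
where Lᵢ(x) = Π_{j≠i} (x - xⱼ)/(xᵢ - xⱼ)

L_0(1.7) = (1.7 - 0)/(-2 - 0) × (1.7 - 2)/(-2 - 2) × (1.7 - 4)/(-2 - 4) = -0.024437
L_1(1.7) = (1.7 - (-2))/(0 - (-2)) × (1.7 - 2)/(0 - 2) × (1.7 - 4)/(0 - 4) = 0.159563
L_2(1.7) = (1.7 - (-2))/(2 - (-2)) × (1.7 - 0)/(2 - 0) × (1.7 - 4)/(2 - 4) = 0.904187
L_3(1.7) = (1.7 - (-2))/(4 - (-2)) × (1.7 - 0)/(4 - 0) × (1.7 - 2)/(4 - 2) = -0.039313

P(1.7) = (-7)×L_0(1.7) + 3×L_1(1.7) + (-12)×L_2(1.7) + 13×L_3(1.7)
P(1.7) = -10.711562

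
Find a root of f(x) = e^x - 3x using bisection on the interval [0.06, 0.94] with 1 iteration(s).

f(x) = e^x - 3x
Initial interval: [0.06, 0.94]

Iteration 1:
  c_1 = (0.060000 + 0.940000)/2 = 0.500000
  f(c_1) = f(0.500000) = 0.148721
  f(a) × f(c) ≥ 0, new interval: [0.500000, 0.940000]

After 1 iteration(s), the approximation is c_1 = 0.500000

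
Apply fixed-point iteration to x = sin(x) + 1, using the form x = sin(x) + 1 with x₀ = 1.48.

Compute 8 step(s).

Equation: x = sin(x) + 1
Fixed-point form: x = sin(x) + 1
x₀ = 1.48

x_1 = g(1.480000) = 1.995881
x_2 = g(1.995881) = 1.911004
x_3 = g(1.911004) = 1.942685
x_4 = g(1.942685) = 1.931643
x_5 = g(1.931643) = 1.935598
x_6 = g(1.935598) = 1.934194
x_7 = g(1.934194) = 1.934694
x_8 = g(1.934694) = 1.934517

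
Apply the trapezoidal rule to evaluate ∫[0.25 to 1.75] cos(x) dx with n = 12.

f(x) = cos(x)
a = 0.25, b = 1.75, n = 12
h = (b - a)/n = 0.125000

Trapezoidal rule: (h/2)[f(x₀) + 2f(x₁) + 2f(x₂) + ... + f(xₙ)]

x_0 = 0.2500, f(x_0) = 0.968912, coefficient = 1
x_1 = 0.3750, f(x_1) = 0.930508, coefficient = 2
x_2 = 0.5000, f(x_2) = 0.877583, coefficient = 2
x_3 = 0.6250, f(x_3) = 0.810963, coefficient = 2
x_4 = 0.7500, f(x_4) = 0.731689, coefficient = 2
x_5 = 0.8750, f(x_5) = 0.640997, coefficient = 2
x_6 = 1.0000, f(x_6) = 0.540302, coefficient = 2
x_7 = 1.1250, f(x_7) = 0.431177, coefficient = 2
x_8 = 1.2500, f(x_8) = 0.315322, coefficient = 2
x_9 = 1.3750, f(x_9) = 0.194548, coefficient = 2
x_10 = 1.5000, f(x_10) = 0.070737, coefficient = 2
x_11 = 1.6250, f(x_11) = -0.054177, coefficient = 2
x_12 = 1.7500, f(x_12) = -0.178246, coefficient = 1

I ≈ (0.125000/2) × 11.769962 = 0.735623
Exact value: 0.736582
Error: 0.000959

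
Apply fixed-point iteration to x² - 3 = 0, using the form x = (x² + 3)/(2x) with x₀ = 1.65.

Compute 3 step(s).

Equation: x² - 3 = 0
Fixed-point form: x = (x² + 3)/(2x)
x₀ = 1.65

x_1 = g(1.650000) = 1.734091
x_2 = g(1.734091) = 1.732052
x_3 = g(1.732052) = 1.732051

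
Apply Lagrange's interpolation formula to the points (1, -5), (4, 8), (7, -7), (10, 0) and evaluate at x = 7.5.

Lagrange interpolation formula:
P(x) = Σ yᵢ × Lᵢ(x)
where Lᵢ(x) = Π_{j≠i} (x - xⱼ)/(xᵢ - xⱼ)

L_0(7.5) = (7.5 - 4)/(1 - 4) × (7.5 - 7)/(1 - 7) × (7.5 - 10)/(1 - 10) = 0.027006
L_1(7.5) = (7.5 - 1)/(4 - 1) × (7.5 - 7)/(4 - 7) × (7.5 - 10)/(4 - 10) = -0.150463
L_2(7.5) = (7.5 - 1)/(7 - 1) × (7.5 - 4)/(7 - 4) × (7.5 - 10)/(7 - 10) = 1.053241
L_3(7.5) = (7.5 - 1)/(10 - 1) × (7.5 - 4)/(10 - 4) × (7.5 - 7)/(10 - 7) = 0.070216

P(7.5) = (-5)×L_0(7.5) + 8×L_1(7.5) + (-7)×L_2(7.5) + 0×L_3(7.5)
P(7.5) = -8.711420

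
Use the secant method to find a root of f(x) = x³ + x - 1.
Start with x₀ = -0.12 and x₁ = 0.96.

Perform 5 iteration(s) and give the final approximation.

f(x) = x³ + x - 1
x₀ = -0.12, x₁ = 0.96

Secant formula: x_{n+1} = x_n - f(x_n)(x_n - x_{n-1})/(f(x_n) - f(x_{n-1}))

Iteration 1:
  f(-0.120000) = -1.121728
  f(0.960000) = 0.844736
  x_2 = 0.960000 - 0.844736×(0.960000 - (-0.120000))/(0.844736 - (-1.121728))
       = 0.496063
Iteration 2:
  f(0.960000) = 0.844736
  f(0.496063) = -0.381866
  x_3 = 0.496063 - (-0.381866)×(0.496063 - 0.960000)/(-0.381866 - 0.844736)
       = 0.640496
Iteration 3:
  f(0.496063) = -0.381866
  f(0.640496) = -0.096750
  x_4 = 0.640496 - (-0.096750)×(0.640496 - 0.496063)/(-0.096750 - (-0.381866))
       = 0.689507
Iteration 4:
  f(0.640496) = -0.096750
  f(0.689507) = 0.017313
  x_5 = 0.689507 - 0.017313×(0.689507 - 0.640496)/(0.017313 - (-0.096750))
       = 0.682068
Iteration 5:
  f(0.689507) = 0.017313
  f(0.682068) = -0.000622
  x_6 = 0.682068 - (-0.000622)×(0.682068 - 0.689507)/(-0.000622 - 0.017313)
       = 0.682326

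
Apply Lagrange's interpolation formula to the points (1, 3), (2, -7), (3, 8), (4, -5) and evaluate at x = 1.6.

Lagrange interpolation formula:
P(x) = Σ yᵢ × Lᵢ(x)
where Lᵢ(x) = Π_{j≠i} (x - xⱼ)/(xᵢ - xⱼ)

L_0(1.6) = (1.6 - 2)/(1 - 2) × (1.6 - 3)/(1 - 3) × (1.6 - 4)/(1 - 4) = 0.224000
L_1(1.6) = (1.6 - 1)/(2 - 1) × (1.6 - 3)/(2 - 3) × (1.6 - 4)/(2 - 4) = 1.008000
L_2(1.6) = (1.6 - 1)/(3 - 1) × (1.6 - 2)/(3 - 2) × (1.6 - 4)/(3 - 4) = -0.288000
L_3(1.6) = (1.6 - 1)/(4 - 1) × (1.6 - 2)/(4 - 2) × (1.6 - 3)/(4 - 3) = 0.056000

P(1.6) = 3×L_0(1.6) + (-7)×L_1(1.6) + 8×L_2(1.6) + (-5)×L_3(1.6)
P(1.6) = -8.968000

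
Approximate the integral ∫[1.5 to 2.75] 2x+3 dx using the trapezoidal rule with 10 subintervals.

f(x) = 2x+3
a = 1.5, b = 2.75, n = 10
h = (b - a)/n = 0.125000

Trapezoidal rule: (h/2)[f(x₀) + 2f(x₁) + 2f(x₂) + ... + f(xₙ)]

x_0 = 1.5000, f(x_0) = 6.000000, coefficient = 1
x_1 = 1.6250, f(x_1) = 6.250000, coefficient = 2
x_2 = 1.7500, f(x_2) = 6.500000, coefficient = 2
x_3 = 1.8750, f(x_3) = 6.750000, coefficient = 2
x_4 = 2.0000, f(x_4) = 7.000000, coefficient = 2
x_5 = 2.1250, f(x_5) = 7.250000, coefficient = 2
x_6 = 2.2500, f(x_6) = 7.500000, coefficient = 2
x_7 = 2.3750, f(x_7) = 7.750000, coefficient = 2
x_8 = 2.5000, f(x_8) = 8.000000, coefficient = 2
x_9 = 2.6250, f(x_9) = 8.250000, coefficient = 2
x_10 = 2.7500, f(x_10) = 8.500000, coefficient = 1

I ≈ (0.125000/2) × 145.000000 = 9.062500
Exact value: 9.062500
Error: 0.000000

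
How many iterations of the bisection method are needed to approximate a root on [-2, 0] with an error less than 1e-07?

We need (b-a)/2^n ≤ 1e-07
(0 - (-2))/2^n ≤ 1e-07
2/2^n ≤ 1e-07
2^n ≥ 20000000
n ≥ log₂(20000000) = 24.25
n ≥ 25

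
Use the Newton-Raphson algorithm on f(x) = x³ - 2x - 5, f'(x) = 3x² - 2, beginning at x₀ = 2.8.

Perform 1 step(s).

f(x) = x³ - 2x - 5
f'(x) = 3x² - 2
x₀ = 2.8

Newton-Raphson formula: x_{n+1} = x_n - f(x_n)/f'(x_n)

Iteration 1:
  f(2.800000) = 11.352000
  f'(2.800000) = 21.520000
  x_1 = 2.800000 - 11.352000/21.520000 = 2.272491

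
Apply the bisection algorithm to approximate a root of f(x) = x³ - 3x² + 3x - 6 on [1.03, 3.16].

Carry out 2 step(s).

f(x) = x³ - 3x² + 3x - 6
Initial interval: [1.03, 3.16]

Iteration 1:
  c_1 = (1.030000 + 3.160000)/2 = 2.095000
  f(c_1) = f(2.095000) = -3.687068
  f(a) × f(c) ≥ 0, new interval: [2.095000, 3.160000]
Iteration 2:
  c_2 = (2.095000 + 3.160000)/2 = 2.627500
  f(c_2) = f(2.627500) = -0.689149
  f(a) × f(c) ≥ 0, new interval: [2.627500, 3.160000]

After 2 iteration(s), the approximation is c_2 = 2.627500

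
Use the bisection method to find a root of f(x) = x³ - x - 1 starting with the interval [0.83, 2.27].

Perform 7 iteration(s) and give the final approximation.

f(x) = x³ - x - 1
Initial interval: [0.83, 2.27]

Iteration 1:
  c_1 = (0.830000 + 2.270000)/2 = 1.550000
  f(c_1) = f(1.550000) = 1.173875
  f(a) × f(c) < 0, new interval: [0.830000, 1.550000]
Iteration 2:
  c_2 = (0.830000 + 1.550000)/2 = 1.190000
  f(c_2) = f(1.190000) = -0.504841
  f(a) × f(c) ≥ 0, new interval: [1.190000, 1.550000]
Iteration 3:
  c_3 = (1.190000 + 1.550000)/2 = 1.370000
  f(c_3) = f(1.370000) = 0.201353
  f(a) × f(c) < 0, new interval: [1.190000, 1.370000]
Iteration 4:
  c_4 = (1.190000 + 1.370000)/2 = 1.280000
  f(c_4) = f(1.280000) = -0.182848
  f(a) × f(c) ≥ 0, new interval: [1.280000, 1.370000]
Iteration 5:
  c_5 = (1.280000 + 1.370000)/2 = 1.325000
  f(c_5) = f(1.325000) = 0.001203
  f(a) × f(c) < 0, new interval: [1.280000, 1.325000]
Iteration 6:
  c_6 = (1.280000 + 1.325000)/2 = 1.302500
  f(c_6) = f(1.302500) = -0.092801
  f(a) × f(c) ≥ 0, new interval: [1.302500, 1.325000]
Iteration 7:
  c_7 = (1.302500 + 1.325000)/2 = 1.313750
  f(c_7) = f(1.313750) = -0.046298
  f(a) × f(c) ≥ 0, new interval: [1.313750, 1.325000]

After 7 iteration(s), the approximation is c_7 = 1.313750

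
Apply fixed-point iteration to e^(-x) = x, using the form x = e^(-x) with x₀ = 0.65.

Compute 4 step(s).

Equation: e^(-x) = x
Fixed-point form: x = e^(-x)
x₀ = 0.65

x_1 = g(0.650000) = 0.522046
x_2 = g(0.522046) = 0.593306
x_3 = g(0.593306) = 0.552498
x_4 = g(0.552498) = 0.575510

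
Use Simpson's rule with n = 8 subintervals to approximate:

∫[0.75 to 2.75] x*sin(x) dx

f(x) = x*sin(x)
a = 0.75, b = 2.75, n = 8
h = (b - a)/n = 0.250000

Simpson's rule: (h/3)[f(x₀) + 4f(x₁) + 2f(x₂) + ... + f(xₙ)]

x_0 = 0.7500, f(x_0) = 0.511229, coefficient = 1
x_1 = 1.0000, f(x_1) = 0.841471, coefficient = 4
x_2 = 1.2500, f(x_2) = 1.186231, coefficient = 2
x_3 = 1.5000, f(x_3) = 1.496242, coefficient = 4
x_4 = 1.7500, f(x_4) = 1.721975, coefficient = 2
x_5 = 2.0000, f(x_5) = 1.818595, coefficient = 4
x_6 = 2.2500, f(x_6) = 1.750665, coefficient = 2
x_7 = 2.5000, f(x_7) = 1.496180, coefficient = 4
x_8 = 2.7500, f(x_8) = 1.049568, coefficient = 1

I ≈ (0.250000/3) × 33.488493 = 2.790708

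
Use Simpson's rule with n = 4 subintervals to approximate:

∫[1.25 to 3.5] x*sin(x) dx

f(x) = x*sin(x)
a = 1.25, b = 3.5, n = 4
h = (b - a)/n = 0.562500

Simpson's rule: (h/3)[f(x₀) + 4f(x₁) + 2f(x₂) + ... + f(xₙ)]

x_0 = 1.2500, f(x_0) = 1.186231, coefficient = 1
x_1 = 1.8125, f(x_1) = 1.759814, coefficient = 4
x_2 = 2.3750, f(x_2) = 1.647502, coefficient = 2
x_3 = 2.9375, f(x_3) = 0.595369, coefficient = 4
x_4 = 3.5000, f(x_4) = -1.227741, coefficient = 1

I ≈ (0.562500/3) × 12.674223 = 2.376417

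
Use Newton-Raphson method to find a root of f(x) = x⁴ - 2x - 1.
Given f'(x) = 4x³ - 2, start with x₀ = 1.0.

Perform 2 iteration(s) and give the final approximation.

f(x) = x⁴ - 2x - 1
f'(x) = 4x³ - 2
x₀ = 1.0

Newton-Raphson formula: x_{n+1} = x_n - f(x_n)/f'(x_n)

Iteration 1:
  f(1.000000) = -2.000000
  f'(1.000000) = 2.000000
  x_1 = 1.000000 - (-2.000000)/2.000000 = 2.000000
Iteration 2:
  f(2.000000) = 11.000000
  f'(2.000000) = 30.000000
  x_2 = 2.000000 - 11.000000/30.000000 = 1.633333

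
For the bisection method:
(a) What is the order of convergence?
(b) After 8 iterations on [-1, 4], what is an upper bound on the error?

(a) Bisection has linear (order 1) convergence; the error is halved each step.

(b) Error bound = (b-a)/2^n = (4 - (-1))/2^{8}
    = 5/2^{8}

(a) 1 (linear); (b) error ≤ 1.95e-02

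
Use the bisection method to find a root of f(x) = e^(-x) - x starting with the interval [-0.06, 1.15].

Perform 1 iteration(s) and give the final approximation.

f(x) = e^(-x) - x
Initial interval: [-0.06, 1.15]

Iteration 1:
  c_1 = (-0.060000 + 1.150000)/2 = 0.545000
  f(c_1) = f(0.545000) = 0.034842
  f(a) × f(c) ≥ 0, new interval: [0.545000, 1.150000]

After 1 iteration(s), the approximation is c_1 = 0.545000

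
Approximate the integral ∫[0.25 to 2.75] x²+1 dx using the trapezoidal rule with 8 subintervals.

f(x) = x²+1
a = 0.25, b = 2.75, n = 8
h = (b - a)/n = 0.312500

Trapezoidal rule: (h/2)[f(x₀) + 2f(x₁) + 2f(x₂) + ... + f(xₙ)]

x_0 = 0.2500, f(x_0) = 1.062500, coefficient = 1
x_1 = 0.5625, f(x_1) = 1.316406, coefficient = 2
x_2 = 0.8750, f(x_2) = 1.765625, coefficient = 2
x_3 = 1.1875, f(x_3) = 2.410156, coefficient = 2
x_4 = 1.5000, f(x_4) = 3.250000, coefficient = 2
x_5 = 1.8125, f(x_5) = 4.285156, coefficient = 2
x_6 = 2.1250, f(x_6) = 5.515625, coefficient = 2
x_7 = 2.4375, f(x_7) = 6.941406, coefficient = 2
x_8 = 2.7500, f(x_8) = 8.562500, coefficient = 1

I ≈ (0.312500/2) × 60.593750 = 9.467773
Exact value: 9.427083
Error: 0.040690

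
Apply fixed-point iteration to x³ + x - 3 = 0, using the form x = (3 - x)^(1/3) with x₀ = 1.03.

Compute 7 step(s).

Equation: x³ + x - 3 = 0
Fixed-point form: x = (3 - x)^(1/3)
x₀ = 1.03

x_1 = g(1.030000) = 1.253590
x_2 = g(1.253590) = 1.204247
x_3 = g(1.204247) = 1.215483
x_4 = g(1.215483) = 1.212943
x_5 = g(1.212943) = 1.213518
x_6 = g(1.213518) = 1.213388
x_7 = g(1.213388) = 1.213417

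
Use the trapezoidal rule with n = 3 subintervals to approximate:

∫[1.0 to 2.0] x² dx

f(x) = x²
a = 1.0, b = 2.0, n = 3
h = (b - a)/n = 0.333333

Trapezoidal rule: (h/2)[f(x₀) + 2f(x₁) + 2f(x₂) + ... + f(xₙ)]

x_0 = 1.0000, f(x_0) = 1.000000, coefficient = 1
x_1 = 1.3333, f(x_1) = 1.777778, coefficient = 2
x_2 = 1.6667, f(x_2) = 2.777778, coefficient = 2
x_3 = 2.0000, f(x_3) = 4.000000, coefficient = 1

I ≈ (0.333333/2) × 14.111111 = 2.351852
Exact value: 2.333333
Error: 0.018519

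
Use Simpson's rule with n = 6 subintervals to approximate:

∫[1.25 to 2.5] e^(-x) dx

f(x) = e^(-x)
a = 1.25, b = 2.5, n = 6
h = (b - a)/n = 0.208333

Simpson's rule: (h/3)[f(x₀) + 4f(x₁) + 2f(x₂) + ... + f(xₙ)]

x_0 = 1.2500, f(x_0) = 0.286505, coefficient = 1
x_1 = 1.4583, f(x_1) = 0.232624, coefficient = 4
x_2 = 1.6667, f(x_2) = 0.188876, coefficient = 2
x_3 = 1.8750, f(x_3) = 0.153355, coefficient = 4
x_4 = 2.0833, f(x_4) = 0.124514, coefficient = 2
x_5 = 2.2917, f(x_5) = 0.101098, coefficient = 4
x_6 = 2.5000, f(x_6) = 0.082085, coefficient = 1

I ≈ (0.208333/3) × 2.943676 = 0.204422
Exact value: 0.204420
Error: 0.000002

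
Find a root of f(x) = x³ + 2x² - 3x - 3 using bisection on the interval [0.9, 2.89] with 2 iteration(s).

f(x) = x³ + 2x² - 3x - 3
Initial interval: [0.9, 2.89]

Iteration 1:
  c_1 = (0.900000 + 2.890000)/2 = 1.895000
  f(c_1) = f(1.895000) = 5.302042
  f(a) × f(c) < 0, new interval: [0.900000, 1.895000]
Iteration 2:
  c_2 = (0.900000 + 1.895000)/2 = 1.397500
  f(c_2) = f(1.397500) = -0.557161
  f(a) × f(c) ≥ 0, new interval: [1.397500, 1.895000]

After 2 iteration(s), the approximation is c_2 = 1.397500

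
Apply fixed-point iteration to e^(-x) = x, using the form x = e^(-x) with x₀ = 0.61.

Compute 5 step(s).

Equation: e^(-x) = x
Fixed-point form: x = e^(-x)
x₀ = 0.61

x_1 = g(0.610000) = 0.543351
x_2 = g(0.543351) = 0.580799
x_3 = g(0.580799) = 0.559451
x_4 = g(0.559451) = 0.571523
x_5 = g(0.571523) = 0.564665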